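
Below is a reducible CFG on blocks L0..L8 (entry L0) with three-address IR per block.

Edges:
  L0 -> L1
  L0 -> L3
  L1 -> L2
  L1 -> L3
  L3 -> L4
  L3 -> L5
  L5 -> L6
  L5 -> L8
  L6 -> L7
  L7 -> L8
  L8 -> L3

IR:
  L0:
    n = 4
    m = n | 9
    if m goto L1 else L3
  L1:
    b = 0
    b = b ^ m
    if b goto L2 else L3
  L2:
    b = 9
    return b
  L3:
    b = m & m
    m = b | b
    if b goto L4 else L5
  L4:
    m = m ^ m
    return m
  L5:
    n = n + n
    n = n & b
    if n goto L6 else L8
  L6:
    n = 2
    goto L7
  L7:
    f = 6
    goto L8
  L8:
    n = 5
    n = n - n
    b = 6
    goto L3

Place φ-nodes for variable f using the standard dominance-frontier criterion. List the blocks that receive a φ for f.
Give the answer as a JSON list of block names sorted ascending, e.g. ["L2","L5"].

Answer: ["L3", "L8"]

Derivation:
idom tree: L1←L0 L2←L1 L3←L0 L4←L3 L5←L3 L6←L5 L7←L6 L8←L5
Join-block Dom:
  L3: preds {L0,L1,L8}: {L0} ∩ {L0,L1} ∩ {L0,L3,L5,L8} = {L0}; idom=L0
  L8: preds {L5,L7}: {L0,L3,L5} ∩ {L0,L3,L5,L6,L7} = {L0,L3,L5}; idom=L5

DF derivation:
  L3←L0: walk · to L0
  L3←L1: walk L1 to L0
  L3←L8: walk L8→L5→L3 to L0
  L8←L5: walk · to L5
  L8←L7: walk L7→L6 to L5
  DF(L0)=∅
  DF(L1)={L3}
  DF(L2)=∅
  DF(L3)={L3}
  DF(L4)=∅
  DF(L5)={L3}
  DF(L6)={L8}
  DF(L7)={L8}
  DF(L8)={L3}

φ for f: defs {L7}
  DF⁺ = {L3,L8}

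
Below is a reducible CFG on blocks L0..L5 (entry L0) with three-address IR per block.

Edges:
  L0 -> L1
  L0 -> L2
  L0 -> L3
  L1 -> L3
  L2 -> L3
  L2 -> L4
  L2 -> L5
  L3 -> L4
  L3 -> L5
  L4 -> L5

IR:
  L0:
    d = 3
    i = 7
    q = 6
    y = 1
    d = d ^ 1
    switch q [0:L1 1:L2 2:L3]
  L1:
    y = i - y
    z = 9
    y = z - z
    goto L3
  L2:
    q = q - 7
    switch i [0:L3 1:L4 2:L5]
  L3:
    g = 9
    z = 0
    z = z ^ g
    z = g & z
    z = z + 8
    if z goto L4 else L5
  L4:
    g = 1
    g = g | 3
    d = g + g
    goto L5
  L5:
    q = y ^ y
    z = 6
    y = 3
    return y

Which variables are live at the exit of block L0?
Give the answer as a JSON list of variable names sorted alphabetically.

Answer: ["i", "q", "y"]

Working:
Per-block:
  L0: def={d,i,q,y} ue=∅
  L1: def={y,z} ue={i,y}
  L2: def={q} ue={i,q}
  L3: def={g,z} ue=∅
  L4: def={d,g} ue=∅
  L5: def={q,y,z} ue={y}

Live sets:
  L0 li=∅ lo={i,q,y}
  L1 li={i,y} lo={y}
  L2 li={i,q,y} lo={y}
  L3 li={y} lo={y}
  L4 li={y} lo={y}
  L5 li={y} lo=∅

live-out(L0) = ["i", "q", "y"]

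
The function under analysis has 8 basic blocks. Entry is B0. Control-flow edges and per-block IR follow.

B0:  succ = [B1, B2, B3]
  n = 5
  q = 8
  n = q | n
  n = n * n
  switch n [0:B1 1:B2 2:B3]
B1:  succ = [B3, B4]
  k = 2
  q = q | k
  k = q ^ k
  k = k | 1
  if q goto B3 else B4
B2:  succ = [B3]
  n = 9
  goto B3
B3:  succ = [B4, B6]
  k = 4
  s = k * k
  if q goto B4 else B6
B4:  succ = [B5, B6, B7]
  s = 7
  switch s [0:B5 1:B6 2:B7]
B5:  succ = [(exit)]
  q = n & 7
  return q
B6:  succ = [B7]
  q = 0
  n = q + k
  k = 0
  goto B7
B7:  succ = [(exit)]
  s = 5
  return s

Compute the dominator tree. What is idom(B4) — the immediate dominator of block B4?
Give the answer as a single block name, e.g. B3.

idom tree: B1←B0 B2←B0 B3←B0 B4←B0 B5←B4 B6←B0 B7←B0
Dom at joins:
  B3: preds {B0,B1,B2}: {B0} ∩ {B0,B1} ∩ {B0,B2} = {B0}; idom=B0
  B4: preds {B1,B3}: {B0,B1} ∩ {B0,B3} = {B0}; idom=B0
  B6: preds {B3,B4}: {B0,B3} ∩ {B0,B4} = {B0}; idom=B0
  B7: preds {B4,B6}: {B0,B4} ∩ {B0,B6} = {B0}; idom=B0

idom(B4) = B0

Answer: B0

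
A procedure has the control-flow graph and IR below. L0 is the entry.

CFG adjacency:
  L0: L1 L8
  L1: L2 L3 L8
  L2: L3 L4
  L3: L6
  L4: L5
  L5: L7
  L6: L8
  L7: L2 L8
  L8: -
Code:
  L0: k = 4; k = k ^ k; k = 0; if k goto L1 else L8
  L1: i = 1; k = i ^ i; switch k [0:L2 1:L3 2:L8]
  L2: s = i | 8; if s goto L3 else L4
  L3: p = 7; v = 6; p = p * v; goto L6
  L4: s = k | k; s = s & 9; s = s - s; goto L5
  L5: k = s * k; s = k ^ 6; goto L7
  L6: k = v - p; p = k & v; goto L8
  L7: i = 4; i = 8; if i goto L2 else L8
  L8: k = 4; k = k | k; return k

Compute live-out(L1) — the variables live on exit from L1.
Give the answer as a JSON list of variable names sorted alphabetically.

Answer: ["i", "k"]

Working:
Block summaries:
  L0: {k} / ∅
  L1: {i,k} / ∅
  L2: {s} / {i}
  L3: {p,v} / ∅
  L4: {s} / {k}
  L5: {k,s} / {k,s}
  L6: {k,p} / {p,v}
  L7: {i} / ∅
  L8: {k} / ∅

Backward fixpoint:
  L0 li=∅ lo=∅
  L1 li=∅ lo={i,k}
  L2 li={i,k} lo={k}
  L3 li=∅ lo={p,v}
  L4 li={k} lo={k,s}
  L5 li={k,s} lo={k}
  L6 li={p,v} lo=∅
  L7 li={k} lo={i,k}
  L8 li=∅ lo=∅

live-out(L1) = ["i", "k"]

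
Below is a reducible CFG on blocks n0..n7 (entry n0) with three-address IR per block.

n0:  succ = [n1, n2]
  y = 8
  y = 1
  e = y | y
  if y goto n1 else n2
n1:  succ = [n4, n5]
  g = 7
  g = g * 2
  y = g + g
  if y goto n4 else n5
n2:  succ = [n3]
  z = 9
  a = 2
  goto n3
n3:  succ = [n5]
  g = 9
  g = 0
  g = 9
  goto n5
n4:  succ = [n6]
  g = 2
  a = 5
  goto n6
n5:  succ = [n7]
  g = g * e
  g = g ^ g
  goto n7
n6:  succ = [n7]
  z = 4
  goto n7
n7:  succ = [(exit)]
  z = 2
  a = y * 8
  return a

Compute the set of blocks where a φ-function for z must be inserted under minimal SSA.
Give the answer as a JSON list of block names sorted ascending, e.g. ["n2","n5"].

idom tree: n1←n0 n2←n0 n3←n2 n4←n1 n5←n0 n6←n4 n7←n0
Dom at joins:
  n5: preds {n1,n3}: {n0,n1} ∩ {n0,n2,n3} = {n0}; idom=n0
  n7: preds {n5,n6}: {n0,n5} ∩ {n0,n1,n4,n6} = {n0}; idom=n0

DF derivation:
  join n5 pred n1: n1 stop@n0
  join n5 pred n3: n3→n2 stop@n0
  join n7 pred n5: n5 stop@n0
  join n7 pred n6: n6→n4→n1 stop@n0
  DF(n0)=∅
  DF(n1)={n5,n7}
  DF(n2)={n5}
  DF(n3)={n5}
  DF(n4)={n7}
  DF(n5)={n7}
  DF(n6)={n7}
  DF(n7)=∅

φ for z: defs {n2,n6,n7}
  DF⁺ = {n5,n7}

Answer: ["n5", "n7"]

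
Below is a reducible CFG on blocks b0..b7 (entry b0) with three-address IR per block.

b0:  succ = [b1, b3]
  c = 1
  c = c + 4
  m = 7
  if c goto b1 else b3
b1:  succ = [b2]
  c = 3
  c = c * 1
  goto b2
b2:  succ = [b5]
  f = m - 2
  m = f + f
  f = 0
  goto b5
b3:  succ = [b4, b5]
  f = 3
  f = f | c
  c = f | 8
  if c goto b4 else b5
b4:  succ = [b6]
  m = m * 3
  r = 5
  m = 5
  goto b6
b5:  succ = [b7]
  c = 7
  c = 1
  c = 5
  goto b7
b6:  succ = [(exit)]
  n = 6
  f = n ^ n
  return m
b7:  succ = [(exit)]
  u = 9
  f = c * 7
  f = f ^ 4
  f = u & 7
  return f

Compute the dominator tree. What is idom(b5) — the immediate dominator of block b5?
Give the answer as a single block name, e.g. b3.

Answer: b0

Analysis:
idom tree: b1←b0 b2←b1 b3←b0 b4←b3 b5←b0 b6←b4 b7←b5
Dom∩ at merges:
  b5: preds {b2,b3}: {b0,b1,b2} ∩ {b0,b3} = {b0}; idom=b0

idom(b5) = b0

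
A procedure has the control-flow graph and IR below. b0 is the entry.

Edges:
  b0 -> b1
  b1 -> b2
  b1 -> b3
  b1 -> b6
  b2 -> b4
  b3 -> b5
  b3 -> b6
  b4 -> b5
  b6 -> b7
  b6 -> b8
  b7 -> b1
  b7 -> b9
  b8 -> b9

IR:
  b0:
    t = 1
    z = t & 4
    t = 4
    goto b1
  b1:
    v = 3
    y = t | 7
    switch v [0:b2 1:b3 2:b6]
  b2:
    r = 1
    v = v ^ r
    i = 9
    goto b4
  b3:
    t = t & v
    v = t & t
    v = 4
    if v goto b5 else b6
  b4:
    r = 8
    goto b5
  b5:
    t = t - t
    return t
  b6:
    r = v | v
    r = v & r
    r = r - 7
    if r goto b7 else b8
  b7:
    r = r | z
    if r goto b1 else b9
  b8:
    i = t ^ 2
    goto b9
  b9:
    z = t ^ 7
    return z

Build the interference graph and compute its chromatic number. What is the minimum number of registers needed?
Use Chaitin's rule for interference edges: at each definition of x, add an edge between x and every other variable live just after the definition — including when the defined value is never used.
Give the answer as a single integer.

Answer: 4

Derivation:
Per-block:
  b0: {t,z} / ∅
  b1: {v,y} / {t}
  b2: {i,r,v} / {v}
  b3: {t,v} / {t,v}
  b4: {r} / ∅
  b5: {t} / {t}
  b6: {r} / {v}
  b7: {r} / {r,z}
  b8: {i} / {t}
  b9: {z} / {t}

Live sets:
  live b0: ∅→{t,z}
  live b1: {t,z}→{t,v,z}
  live b2: {t,v}→{t}
  live b3: {t,v,z}→{t,v,z}
  live b4: {t}→{t}
  live b5: {t}→∅
  live b6: {t,v,z}→{r,t,z}
  live b7: {r,t,z}→{t,z}
  live b8: {t}→{t}
  live b9: {t}→∅

Interfere edges:
  i — {t}
  r — {t,v,z}
  t — {i,r,v,y,z}
  v — {r,t,y,z}
  y — {t,v,z}
  z — {r,t,v,y}

Chromatic number:
  {r,t,v,z} pairwise interfere (4-clique) ⇒ χ ≥ 4
  4-colouring: r0={t}  r1={i,v}  r2={z}  r3={r,y}
  χ = 4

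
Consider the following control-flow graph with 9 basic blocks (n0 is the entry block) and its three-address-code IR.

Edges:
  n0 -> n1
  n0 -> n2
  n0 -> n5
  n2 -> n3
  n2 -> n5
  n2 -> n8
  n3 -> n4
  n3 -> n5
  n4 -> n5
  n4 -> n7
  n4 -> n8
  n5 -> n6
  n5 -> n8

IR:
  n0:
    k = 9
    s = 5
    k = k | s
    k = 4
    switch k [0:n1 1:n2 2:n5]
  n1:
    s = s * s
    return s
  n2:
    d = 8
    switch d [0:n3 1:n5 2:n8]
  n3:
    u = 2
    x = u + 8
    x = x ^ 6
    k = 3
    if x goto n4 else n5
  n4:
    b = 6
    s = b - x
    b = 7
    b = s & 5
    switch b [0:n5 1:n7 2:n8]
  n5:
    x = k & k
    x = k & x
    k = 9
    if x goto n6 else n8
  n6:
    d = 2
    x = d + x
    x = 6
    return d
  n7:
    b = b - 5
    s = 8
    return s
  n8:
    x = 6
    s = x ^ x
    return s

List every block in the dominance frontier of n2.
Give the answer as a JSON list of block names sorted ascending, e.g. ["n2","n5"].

Answer: ["n5", "n8"]

Derivation:
idom tree: n1←n0 n2←n0 n3←n2 n4←n3 n5←n0 n6←n5 n7←n4 n8←n0
Dom at joins:
  n5: preds {n0,n2,n3,n4}: {n0} ∩ {n0,n2} ∩ {n0,n2,n3} ∩ {n0,n2,n3,n4} = {n0}; idom=n0
  n8: preds {n2,n4,n5}: {n0,n2} ∩ {n0,n2,n3,n4} ∩ {n0,n5} = {n0}; idom=n0

Frontier:
  n5←n0: walk · to n0
  n5←n2: walk n2 to n0
  n5←n3: walk n3→n2 to n0
  n5←n4: walk n4→n3→n2 to n0
  n8←n2: walk n2 to n0
  n8←n4: walk n4→n3→n2 to n0
  n8←n5: walk n5 to n0
  n0 → ∅
  n1 → ∅
  n2 → {n5,n8}
  n3 → {n5,n8}
  n4 → {n5,n8}
  n5 → {n8}
  n6 → ∅
  n7 → ∅
  n8 → ∅

DF(n2) = ["n5", "n8"]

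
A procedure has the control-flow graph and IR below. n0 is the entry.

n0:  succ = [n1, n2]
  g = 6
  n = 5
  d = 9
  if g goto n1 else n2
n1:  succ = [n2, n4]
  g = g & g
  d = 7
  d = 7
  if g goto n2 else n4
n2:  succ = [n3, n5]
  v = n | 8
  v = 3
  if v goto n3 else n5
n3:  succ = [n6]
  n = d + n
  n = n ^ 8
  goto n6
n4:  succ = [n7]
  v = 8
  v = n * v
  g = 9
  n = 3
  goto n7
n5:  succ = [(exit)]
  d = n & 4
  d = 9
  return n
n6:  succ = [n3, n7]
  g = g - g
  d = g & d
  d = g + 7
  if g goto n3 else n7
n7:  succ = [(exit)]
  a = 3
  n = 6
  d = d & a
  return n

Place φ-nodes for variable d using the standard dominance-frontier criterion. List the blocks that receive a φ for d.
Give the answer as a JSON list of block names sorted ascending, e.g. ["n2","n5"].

idom tree: n1←n0 n2←n0 n3←n2 n4←n1 n5←n2 n6←n3 n7←n0
Join-block Dom:
  n2: preds {n0,n1}: {n0} ∩ {n0,n1} = {n0}; idom=n0
  n3: preds {n2,n6}: {n0,n2} ∩ {n0,n2,n3,n6} = {n0,n2}; idom=n2
  n7: preds {n4,n6}: {n0,n1,n4} ∩ {n0,n2,n3,n6} = {n0}; idom=n0

DF walk-up:
  n2←n0: walk · to n0
  n2←n1: walk n1 to n0
  n3←n2: walk · to n2
  n3←n6: walk n6→n3 to n2
  n7←n4: walk n4→n1 to n0
  n7←n6: walk n6→n3→n2 to n0
  n0: DF=∅
  n1: DF={n2,n7}
  n2: DF={n7}
  n3: DF={n3,n7}
  n4: DF={n7}
  n5: DF=∅
  n6: DF={n3,n7}
  n7: DF=∅

φ for d: defs {n0,n1,n5,n6,n7}
  DF⁺ = {n2,n3,n7}

Answer: ["n2", "n3", "n7"]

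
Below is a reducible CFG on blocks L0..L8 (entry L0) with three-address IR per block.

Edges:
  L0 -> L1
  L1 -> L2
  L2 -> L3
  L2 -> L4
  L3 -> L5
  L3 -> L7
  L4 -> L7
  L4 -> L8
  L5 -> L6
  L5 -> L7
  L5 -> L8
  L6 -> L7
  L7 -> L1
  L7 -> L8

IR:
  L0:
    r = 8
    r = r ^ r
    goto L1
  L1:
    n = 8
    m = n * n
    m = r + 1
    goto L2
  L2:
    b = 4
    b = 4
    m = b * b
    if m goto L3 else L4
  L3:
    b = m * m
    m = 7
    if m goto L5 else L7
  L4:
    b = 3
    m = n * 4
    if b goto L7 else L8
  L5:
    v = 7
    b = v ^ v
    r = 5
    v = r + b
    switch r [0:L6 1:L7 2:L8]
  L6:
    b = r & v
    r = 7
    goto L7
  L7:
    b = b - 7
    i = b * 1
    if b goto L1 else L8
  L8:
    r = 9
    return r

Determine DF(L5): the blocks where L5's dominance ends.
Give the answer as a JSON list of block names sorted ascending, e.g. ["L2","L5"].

Answer: ["L7", "L8"]

Analysis:
idom tree: L1←L0 L2←L1 L3←L2 L4←L2 L5←L3 L6←L5 L7←L2 L8←L2
Dom at joins:
  L1: preds {L0,L7}: {L0} ∩ {L0,L1,L2,L7} = {L0}; idom=L0
  L7: preds {L3,L4,L5,L6}: {L0,L1,L2,L3} ∩ {L0,L1,L2,L4} ∩ {L0,L1,L2,L3,L5} ∩ {L0,L1,L2,L3,L5,L6} = {L0,L1,L2}; idom=L2
  L8: preds {L4,L5,L7}: {L0,L1,L2,L4} ∩ {L0,L1,L2,L3,L5} ∩ {L0,L1,L2,L7} = {L0,L1,L2}; idom=L2

DF derivation:
  join L1 pred L0: · stop@L0
  join L1 pred L7: L7→L2→L1 stop@L0
  join L7 pred L3: L3 stop@L2
  join L7 pred L4: L4 stop@L2
  join L7 pred L5: L5→L3 stop@L2
  join L7 pred L6: L6→L5→L3 stop@L2
  join L8 pred L4: L4 stop@L2
  join L8 pred L5: L5→L3 stop@L2
  join L8 pred L7: L7 stop@L2
  L0 → ∅
  L1 → {L1}
  L2 → {L1}
  L3 → {L7,L8}
  L4 → {L7,L8}
  L5 → {L7,L8}
  L6 → {L7}
  L7 → {L1,L8}
  L8 → ∅

DF(L5) = ["L7", "L8"]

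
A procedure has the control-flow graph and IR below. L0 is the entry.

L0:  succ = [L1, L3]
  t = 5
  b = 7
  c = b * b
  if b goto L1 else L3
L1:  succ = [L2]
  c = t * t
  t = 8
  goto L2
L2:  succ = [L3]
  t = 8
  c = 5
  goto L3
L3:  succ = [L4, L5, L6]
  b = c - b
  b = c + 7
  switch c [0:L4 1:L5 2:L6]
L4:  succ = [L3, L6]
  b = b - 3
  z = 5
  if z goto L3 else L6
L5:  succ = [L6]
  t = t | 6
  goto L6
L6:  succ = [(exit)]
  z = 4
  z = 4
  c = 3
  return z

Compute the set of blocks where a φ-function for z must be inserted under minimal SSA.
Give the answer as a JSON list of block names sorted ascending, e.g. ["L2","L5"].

idom tree: L1←L0 L2←L1 L3←L0 L4←L3 L5←L3 L6←L3
Dom∩ at merges:
  L3: preds {L0,L2,L4}: {L0} ∩ {L0,L1,L2} ∩ {L0,L3,L4} = {L0}; idom=L0
  L6: preds {L3,L4,L5}: {L0,L3} ∩ {L0,L3,L4} ∩ {L0,L3,L5} = {L0,L3}; idom=L3

DF derivation:
  join L3 pred L0: · stop@L0
  join L3 pred L2: L2→L1 stop@L0
  join L3 pred L4: L4→L3 stop@L0
  join L6 pred L3: · stop@L3
  join L6 pred L4: L4 stop@L3
  join L6 pred L5: L5 stop@L3
  L0: DF=∅
  L1: DF={L3}
  L2: DF={L3}
  L3: DF={L3}
  L4: DF={L3,L6}
  L5: DF={L6}
  L6: DF=∅

φ for z: defs {L4,L6}
  DF⁺ = {L3,L6}

Answer: ["L3", "L6"]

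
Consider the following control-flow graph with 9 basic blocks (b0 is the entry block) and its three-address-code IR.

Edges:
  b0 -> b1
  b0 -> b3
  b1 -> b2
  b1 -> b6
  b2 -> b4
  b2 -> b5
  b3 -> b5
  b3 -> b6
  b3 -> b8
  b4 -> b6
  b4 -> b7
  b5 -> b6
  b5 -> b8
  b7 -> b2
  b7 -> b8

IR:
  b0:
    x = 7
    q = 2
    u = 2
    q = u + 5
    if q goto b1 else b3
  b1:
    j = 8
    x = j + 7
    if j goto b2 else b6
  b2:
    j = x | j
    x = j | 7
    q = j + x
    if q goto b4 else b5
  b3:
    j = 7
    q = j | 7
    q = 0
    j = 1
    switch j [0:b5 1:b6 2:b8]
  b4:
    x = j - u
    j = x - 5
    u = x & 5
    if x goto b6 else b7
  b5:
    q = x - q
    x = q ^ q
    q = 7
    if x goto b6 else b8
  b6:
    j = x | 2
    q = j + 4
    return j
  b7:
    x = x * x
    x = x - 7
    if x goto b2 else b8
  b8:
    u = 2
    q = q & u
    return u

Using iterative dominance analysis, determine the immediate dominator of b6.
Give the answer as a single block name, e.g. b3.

Answer: b0

Analysis:
idom tree: b1←b0 b2←b1 b3←b0 b4←b2 b5←b0 b6←b0 b7←b4 b8←b0
Join-block Dom:
  b2: preds {b1,b7}: {b0,b1} ∩ {b0,b1,b2,b4,b7} = {b0,b1}; idom=b1
  b5: preds {b2,b3}: {b0,b1,b2} ∩ {b0,b3} = {b0}; idom=b0
  b6: preds {b1,b3,b4,b5}: {b0,b1} ∩ {b0,b3} ∩ {b0,b1,b2,b4} ∩ {b0,b5} = {b0}; idom=b0
  b8: preds {b3,b5,b7}: {b0,b3} ∩ {b0,b5} ∩ {b0,b1,b2,b4,b7} = {b0}; idom=b0

idom(b6) = b0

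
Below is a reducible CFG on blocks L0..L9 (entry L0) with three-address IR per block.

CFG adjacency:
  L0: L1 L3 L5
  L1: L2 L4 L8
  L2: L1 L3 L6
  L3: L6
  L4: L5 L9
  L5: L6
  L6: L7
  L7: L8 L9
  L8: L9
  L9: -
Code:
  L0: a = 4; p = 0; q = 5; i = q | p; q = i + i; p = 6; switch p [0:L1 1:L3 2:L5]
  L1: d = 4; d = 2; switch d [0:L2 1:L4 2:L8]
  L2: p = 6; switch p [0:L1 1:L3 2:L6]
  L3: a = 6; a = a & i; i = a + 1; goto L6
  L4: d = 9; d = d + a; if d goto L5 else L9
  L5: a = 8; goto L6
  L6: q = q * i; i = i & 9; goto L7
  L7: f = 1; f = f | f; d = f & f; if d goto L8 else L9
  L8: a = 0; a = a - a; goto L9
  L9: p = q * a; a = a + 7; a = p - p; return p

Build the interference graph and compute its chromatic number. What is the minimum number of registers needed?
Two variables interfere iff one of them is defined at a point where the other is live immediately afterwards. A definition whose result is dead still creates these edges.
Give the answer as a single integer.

Answer: 4

Working:
Per-block:
  L0: {a,i,p,q} / ∅
  L1: {d} / ∅
  L2: {p} / ∅
  L3: {a,i} / {i}
  L4: {d} / {a}
  L5: {a} / ∅
  L6: {i,q} / {i,q}
  L7: {d,f} / ∅
  L8: {a} / ∅
  L9: {a,p} / {a,q}

Liveness:
  L0: in=∅ out={a,i,q}
  L1: in={a,i,q} out={a,i,q}
  L2: in={a,i,q} out={a,i,q}
  L3: in={i,q} out={a,i,q}
  L4: in={a,i,q} out={a,i,q}
  L5: in={i,q} out={a,i,q}
  L6: in={a,i,q} out={a,q}
  L7: in={a,q} out={a,q}
  L8: in={q} out={a,q}
  L9: in={a,q} out=∅

Interfere edges:
  a — {d,f,i,p,q}
  d — {a,i,q}
  f — {a,q}
  i — {a,d,p,q}
  p — {a,i,q}
  q — {a,d,f,i,p}

Chromatic number:
  clique {a,d,i,q} ⇒ need ≥ 4
  assign a→c0 d→c3 f→c2 i→c2 p→c3 q→c1 — no edge inside a register ⇒ χ ≤ 4
  χ = 4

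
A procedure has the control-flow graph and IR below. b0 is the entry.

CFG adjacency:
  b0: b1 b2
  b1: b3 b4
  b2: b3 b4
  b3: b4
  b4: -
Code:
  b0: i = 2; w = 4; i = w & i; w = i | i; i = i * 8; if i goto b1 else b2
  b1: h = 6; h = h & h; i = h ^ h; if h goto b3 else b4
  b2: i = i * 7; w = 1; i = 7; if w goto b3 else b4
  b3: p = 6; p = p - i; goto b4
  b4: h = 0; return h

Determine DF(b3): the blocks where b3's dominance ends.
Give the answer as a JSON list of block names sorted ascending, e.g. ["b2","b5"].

Answer: ["b4"]

Analysis:
idom tree: b1←b0 b2←b0 b3←b0 b4←b0
Dom∩ at merges:
  b3: preds {b1,b2}: {b0,b1} ∩ {b0,b2} = {b0}; idom=b0
  b4: preds {b1,b2,b3}: {b0,b1} ∩ {b0,b2} ∩ {b0,b3} = {b0}; idom=b0

DF derivation:
  join b3 pred b1: b1 stop@b0
  join b3 pred b2: b2 stop@b0
  join b4 pred b1: b1 stop@b0
  join b4 pred b2: b2 stop@b0
  join b4 pred b3: b3 stop@b0
  b0 → ∅
  b1 → {b3,b4}
  b2 → {b3,b4}
  b3 → {b4}
  b4 → ∅

DF(b3) = ["b4"]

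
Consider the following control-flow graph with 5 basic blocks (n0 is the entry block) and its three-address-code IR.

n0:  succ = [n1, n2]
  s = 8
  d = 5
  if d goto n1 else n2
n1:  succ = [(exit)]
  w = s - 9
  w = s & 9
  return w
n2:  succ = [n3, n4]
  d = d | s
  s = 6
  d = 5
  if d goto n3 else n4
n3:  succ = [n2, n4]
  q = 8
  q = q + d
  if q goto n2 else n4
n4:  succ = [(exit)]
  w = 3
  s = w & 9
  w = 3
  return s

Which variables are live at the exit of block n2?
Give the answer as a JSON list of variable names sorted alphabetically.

def/use:
  n0: {d,s} / ∅
  n1: {w} / {s}
  n2: {d,s} / {d,s}
  n3: {q} / {d}
  n4: {s,w} / ∅

Liveness:
  live n0: ∅→{d,s}
  live n1: {s}→∅
  live n2: {d,s}→{d,s}
  live n3: {d,s}→{d,s}
  live n4: ∅→∅

live-out(n2) = ["d", "s"]

Answer: ["d", "s"]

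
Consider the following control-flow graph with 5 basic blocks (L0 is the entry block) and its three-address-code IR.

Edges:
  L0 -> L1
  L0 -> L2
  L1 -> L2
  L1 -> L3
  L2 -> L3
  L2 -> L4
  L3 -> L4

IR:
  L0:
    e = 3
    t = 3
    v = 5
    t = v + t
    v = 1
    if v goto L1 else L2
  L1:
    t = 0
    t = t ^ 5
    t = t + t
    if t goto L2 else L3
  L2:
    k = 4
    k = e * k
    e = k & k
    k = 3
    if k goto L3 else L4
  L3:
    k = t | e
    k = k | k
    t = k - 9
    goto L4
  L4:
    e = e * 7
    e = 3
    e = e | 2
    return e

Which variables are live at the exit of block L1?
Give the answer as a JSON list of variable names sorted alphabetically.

Block summaries:
  L0: {e,t,v} / ∅
  L1: {t} / ∅
  L2: {e,k} / {e}
  L3: {k,t} / {e,t}
  L4: {e} / {e}

Live sets:
  L0 li=∅ lo={e,t}
  L1 li={e} lo={e,t}
  L2 li={e,t} lo={e,t}
  L3 li={e,t} lo={e}
  L4 li={e} lo=∅

live-out(L1) = ["e", "t"]

Answer: ["e", "t"]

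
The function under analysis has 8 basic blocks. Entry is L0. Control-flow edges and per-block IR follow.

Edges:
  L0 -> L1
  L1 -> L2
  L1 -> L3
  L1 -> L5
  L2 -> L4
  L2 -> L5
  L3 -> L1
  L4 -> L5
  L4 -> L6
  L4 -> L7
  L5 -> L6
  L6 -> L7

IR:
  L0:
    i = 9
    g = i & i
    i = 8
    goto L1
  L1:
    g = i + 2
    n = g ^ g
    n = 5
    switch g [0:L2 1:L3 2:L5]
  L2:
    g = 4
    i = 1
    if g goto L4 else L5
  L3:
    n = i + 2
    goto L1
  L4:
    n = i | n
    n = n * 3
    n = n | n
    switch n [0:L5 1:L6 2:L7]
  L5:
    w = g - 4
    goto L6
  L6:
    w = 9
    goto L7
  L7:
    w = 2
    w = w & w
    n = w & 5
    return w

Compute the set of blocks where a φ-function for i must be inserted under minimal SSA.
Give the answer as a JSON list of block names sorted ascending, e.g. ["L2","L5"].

Answer: ["L5", "L6", "L7"]

Derivation:
idom tree: L1←L0 L2←L1 L3←L1 L4←L2 L5←L1 L6←L1 L7←L1
Dom at joins:
  L1: preds {L0,L3}: {L0} ∩ {L0,L1,L3} = {L0}; idom=L0
  L5: preds {L1,L2,L4}: {L0,L1} ∩ {L0,L1,L2} ∩ {L0,L1,L2,L4} = {L0,L1}; idom=L1
  L6: preds {L4,L5}: {L0,L1,L2,L4} ∩ {L0,L1,L5} = {L0,L1}; idom=L1
  L7: preds {L4,L6}: {L0,L1,L2,L4} ∩ {L0,L1,L6} = {L0,L1}; idom=L1

Frontier:
  join L1 pred L0: · stop@L0
  join L1 pred L3: L3→L1 stop@L0
  join L5 pred L1: · stop@L1
  join L5 pred L2: L2 stop@L1
  join L5 pred L4: L4→L2 stop@L1
  join L6 pred L4: L4→L2 stop@L1
  join L6 pred L5: L5 stop@L1
  join L7 pred L4: L4→L2 stop@L1
  join L7 pred L6: L6 stop@L1
  L0: DF=∅
  L1: DF={L1}
  L2: DF={L5,L6,L7}
  L3: DF={L1}
  L4: DF={L5,L6,L7}
  L5: DF={L6}
  L6: DF={L7}
  L7: DF=∅

φ for i: defs {L0,L2}
  DF⁺ = {L5,L6,L7}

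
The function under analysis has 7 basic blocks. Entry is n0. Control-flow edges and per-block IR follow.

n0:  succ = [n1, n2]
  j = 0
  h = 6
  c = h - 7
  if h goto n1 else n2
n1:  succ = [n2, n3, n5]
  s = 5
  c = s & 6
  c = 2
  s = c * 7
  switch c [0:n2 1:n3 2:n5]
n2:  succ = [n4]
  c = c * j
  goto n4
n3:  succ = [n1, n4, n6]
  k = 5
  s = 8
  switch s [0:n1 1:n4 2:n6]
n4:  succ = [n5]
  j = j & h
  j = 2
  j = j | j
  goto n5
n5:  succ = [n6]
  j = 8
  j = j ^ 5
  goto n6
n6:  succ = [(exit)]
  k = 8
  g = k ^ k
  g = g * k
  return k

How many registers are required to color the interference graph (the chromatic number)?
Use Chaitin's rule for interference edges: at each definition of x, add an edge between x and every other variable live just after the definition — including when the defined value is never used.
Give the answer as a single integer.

Answer: 4

Working:
Per-block:
  n0 def {c,h,j} use ∅
  n1 def {c,s} use ∅
  n2 def {c} use {c,j}
  n3 def {k,s} use ∅
  n4 def {j} use {h,j}
  n5 def {j} use ∅
  n6 def {g,k} use ∅

Backward fixpoint:
  n0 li=∅ lo={c,h,j}
  n1 li={h,j} lo={c,h,j}
  n2 li={c,h,j} lo={h,j}
  n3 li={h,j} lo={h,j}
  n4 li={h,j} lo=∅
  n5 li=∅ lo=∅
  n6 li=∅ lo=∅

Conflict graph:
  c: {h,j,s}
  g: {k}
  h: {c,j,k,s}
  j: {c,h,k,s}
  k: {g,h,j}
  s: {c,h,j}

Registers:
  {c,h,j,s} pairwise interfere (4-clique) ⇒ χ ≥ 4
  assign c→r2 g→r0 h→r0 j→r1 k→r2 s→r3 — no edge inside a register ⇒ χ ≤ 4
  χ = 4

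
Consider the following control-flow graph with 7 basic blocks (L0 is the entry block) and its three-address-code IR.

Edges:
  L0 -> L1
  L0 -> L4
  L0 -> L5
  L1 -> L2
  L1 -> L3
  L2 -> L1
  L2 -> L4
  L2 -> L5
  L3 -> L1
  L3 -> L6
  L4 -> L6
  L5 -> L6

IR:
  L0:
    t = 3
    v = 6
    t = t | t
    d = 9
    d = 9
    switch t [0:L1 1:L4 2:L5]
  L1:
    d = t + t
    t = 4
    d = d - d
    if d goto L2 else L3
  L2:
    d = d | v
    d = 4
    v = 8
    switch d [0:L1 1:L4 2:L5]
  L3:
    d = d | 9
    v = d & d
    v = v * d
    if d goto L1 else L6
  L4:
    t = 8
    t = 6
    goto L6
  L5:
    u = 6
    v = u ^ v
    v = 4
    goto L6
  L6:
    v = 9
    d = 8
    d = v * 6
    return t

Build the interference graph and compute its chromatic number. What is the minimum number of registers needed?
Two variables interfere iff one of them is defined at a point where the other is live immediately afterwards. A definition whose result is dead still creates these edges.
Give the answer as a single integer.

Answer: 3

Working:
Per-block:
  L0: {d,t,v} / ∅
  L1: {d,t} / {t}
  L2: {d,v} / {d,v}
  L3: {d,v} / {d}
  L4: {t} / ∅
  L5: {u,v} / {v}
  L6: {d,v} / {t}

Liveness:
  L0 li=∅ lo={t,v}
  L1 li={t,v} lo={d,t,v}
  L2 li={d,t,v} lo={t,v}
  L3 li={d,t} lo={t,v}
  L4 li=∅ lo={t}
  L5 li={t,v} lo={t}
  L6 li={t} lo=∅

Conflict graph:
  d: {t,v}
  t: {d,u,v}
  u: {t,v}
  v: {d,t,u}

Colouring:
  clique {d,t,v} ⇒ need ≥ 3
  3-colouring: R0={t}  R1={v}  R2={d,u}
  χ = 3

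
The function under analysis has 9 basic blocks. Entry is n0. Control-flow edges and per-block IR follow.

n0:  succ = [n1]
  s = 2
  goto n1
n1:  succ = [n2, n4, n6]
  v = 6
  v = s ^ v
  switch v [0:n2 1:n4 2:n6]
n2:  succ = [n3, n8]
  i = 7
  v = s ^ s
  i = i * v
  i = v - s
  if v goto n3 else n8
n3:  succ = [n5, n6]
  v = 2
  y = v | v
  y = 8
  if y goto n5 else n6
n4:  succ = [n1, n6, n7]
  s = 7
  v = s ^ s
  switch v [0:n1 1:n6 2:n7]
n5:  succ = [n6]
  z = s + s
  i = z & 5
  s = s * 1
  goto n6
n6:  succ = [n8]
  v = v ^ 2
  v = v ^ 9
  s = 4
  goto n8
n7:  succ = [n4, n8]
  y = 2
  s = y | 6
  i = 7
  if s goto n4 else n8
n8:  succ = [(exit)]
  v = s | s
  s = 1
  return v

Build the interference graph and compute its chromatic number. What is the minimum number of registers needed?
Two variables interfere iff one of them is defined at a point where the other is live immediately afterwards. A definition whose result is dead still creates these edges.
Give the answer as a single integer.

Answer: 3

Derivation:
Per-block:
  n0 def {s} use ∅
  n1 def {v} use {s}
  n2 def {i,v} use {s}
  n3 def {v,y} use ∅
  n4 def {s,v} use ∅
  n5 def {i,s,z} use {s}
  n6 def {s,v} use {v}
  n7 def {i,s,y} use ∅
  n8 def {s,v} use {s}

Backward fixpoint:
  live n0: ∅→{s}
  live n1: {s}→{s,v}
  live n2: {s}→{s}
  live n3: {s}→{s,v}
  live n4: ∅→{s,v}
  live n5: {s,v}→{v}
  live n6: {v}→{s}
  live n7: ∅→{s}
  live n8: {s}→∅

Interfere edges:
  i — {s,v}
  s — {i,v,y,z}
  v — {i,s,y,z}
  y — {s,v}
  z — {s,v}

Colouring:
  clique {i,s,v} ⇒ need ≥ 3
  assign i→r2 s→r0 v→r1 y→r2 z→r2 — no edge inside a register ⇒ χ ≤ 3
  χ = 3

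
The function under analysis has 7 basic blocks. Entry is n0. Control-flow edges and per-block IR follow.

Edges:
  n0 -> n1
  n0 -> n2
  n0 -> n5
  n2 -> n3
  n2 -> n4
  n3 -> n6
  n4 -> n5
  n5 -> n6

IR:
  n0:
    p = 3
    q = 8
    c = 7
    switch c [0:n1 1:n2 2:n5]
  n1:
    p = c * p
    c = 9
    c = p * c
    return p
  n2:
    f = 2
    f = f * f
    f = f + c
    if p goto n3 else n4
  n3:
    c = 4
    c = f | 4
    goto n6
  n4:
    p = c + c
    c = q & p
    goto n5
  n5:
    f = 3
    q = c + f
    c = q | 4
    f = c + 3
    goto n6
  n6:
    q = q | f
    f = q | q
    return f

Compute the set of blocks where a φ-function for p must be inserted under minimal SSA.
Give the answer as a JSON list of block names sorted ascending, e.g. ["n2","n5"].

idom tree: n1←n0 n2←n0 n3←n2 n4←n2 n5←n0 n6←n0
Dom at joins:
  n5: preds {n0,n4}: {n0} ∩ {n0,n2,n4} = {n0}; idom=n0
  n6: preds {n3,n5}: {n0,n2,n3} ∩ {n0,n5} = {n0}; idom=n0

Frontier:
  join n5 pred n0: · stop@n0
  join n5 pred n4: n4→n2 stop@n0
  join n6 pred n3: n3→n2 stop@n0
  join n6 pred n5: n5 stop@n0
  DF(n0)=∅
  DF(n1)=∅
  DF(n2)={n5,n6}
  DF(n3)={n6}
  DF(n4)={n5}
  DF(n5)={n6}
  DF(n6)=∅

φ for p: defs {n0,n1,n4}
  DF⁺ = {n5,n6}

Answer: ["n5", "n6"]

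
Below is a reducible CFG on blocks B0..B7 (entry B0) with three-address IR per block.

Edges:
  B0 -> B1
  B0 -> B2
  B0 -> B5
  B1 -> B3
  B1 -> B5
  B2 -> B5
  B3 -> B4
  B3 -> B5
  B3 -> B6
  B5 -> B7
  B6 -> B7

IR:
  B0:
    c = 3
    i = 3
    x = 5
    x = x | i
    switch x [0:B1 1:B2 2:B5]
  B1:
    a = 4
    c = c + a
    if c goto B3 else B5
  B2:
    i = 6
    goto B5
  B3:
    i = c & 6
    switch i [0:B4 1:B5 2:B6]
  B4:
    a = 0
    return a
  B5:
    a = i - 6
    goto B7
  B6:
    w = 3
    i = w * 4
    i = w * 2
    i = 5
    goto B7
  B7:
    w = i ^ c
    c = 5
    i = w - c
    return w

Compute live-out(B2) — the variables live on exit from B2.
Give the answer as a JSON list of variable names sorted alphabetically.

Answer: ["c", "i"]

Analysis:
def/use:
  B0: {c,i,x} / ∅
  B1: {a,c} / {c}
  B2: {i} / ∅
  B3: {i} / {c}
  B4: {a} / ∅
  B5: {a} / {i}
  B6: {i,w} / ∅
  B7: {c,i,w} / {c,i}

Live sets:
  B0 li=∅ lo={c,i}
  B1 li={c,i} lo={c,i}
  B2 li={c} lo={c,i}
  B3 li={c} lo={c,i}
  B4 li=∅ lo=∅
  B5 li={c,i} lo={c,i}
  B6 li={c} lo={c,i}
  B7 li={c,i} lo=∅

live-out(B2) = ["c", "i"]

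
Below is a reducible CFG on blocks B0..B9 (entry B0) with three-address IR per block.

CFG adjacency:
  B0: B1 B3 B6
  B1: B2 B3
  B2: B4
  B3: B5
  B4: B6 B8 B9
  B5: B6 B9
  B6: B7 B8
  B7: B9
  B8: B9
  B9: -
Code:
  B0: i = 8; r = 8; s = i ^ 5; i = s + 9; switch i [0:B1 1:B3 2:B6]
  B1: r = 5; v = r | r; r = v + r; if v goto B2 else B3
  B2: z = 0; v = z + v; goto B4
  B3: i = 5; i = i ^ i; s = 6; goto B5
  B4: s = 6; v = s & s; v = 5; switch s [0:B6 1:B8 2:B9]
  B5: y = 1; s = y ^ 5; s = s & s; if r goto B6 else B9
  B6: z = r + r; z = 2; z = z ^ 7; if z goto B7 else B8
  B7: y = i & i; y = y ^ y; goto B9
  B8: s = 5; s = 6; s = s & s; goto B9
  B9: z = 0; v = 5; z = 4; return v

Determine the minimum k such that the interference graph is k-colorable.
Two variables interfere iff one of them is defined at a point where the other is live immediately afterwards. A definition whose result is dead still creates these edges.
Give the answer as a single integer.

Answer: 4

Analysis:
Block summaries:
  B0: {i,r,s} / ∅
  B1: {r,v} / ∅
  B2: {v,z} / {v}
  B3: {i,s} / ∅
  B4: {s,v} / ∅
  B5: {s,y} / {r}
  B6: {z} / {r}
  B7: {y} / {i}
  B8: {s} / ∅
  B9: {v,z} / ∅

Backward fixpoint:
  B0: in=∅ out={i,r}
  B1: in={i} out={i,r,v}
  B2: in={i,r,v} out={i,r}
  B3: in={r} out={i,r}
  B4: in={i,r} out={i,r}
  B5: in={i,r} out={i,r}
  B6: in={i,r} out={i}
  B7: in={i} out=∅
  B8: in=∅ out=∅
  B9: in=∅ out=∅

Interference:
  i — {r,s,v,y,z}
  r — {i,s,v,y,z}
  s — {i,r,v}
  v — {i,r,s,z}
  y — {i,r}
  z — {i,r,v}

Registers:
  {i,r,s,v} pairwise interfere (4-clique) ⇒ χ ≥ 4
  4-colouring: r0={i}  r1={r}  r2={v,y}  r3={s,z}
  χ = 4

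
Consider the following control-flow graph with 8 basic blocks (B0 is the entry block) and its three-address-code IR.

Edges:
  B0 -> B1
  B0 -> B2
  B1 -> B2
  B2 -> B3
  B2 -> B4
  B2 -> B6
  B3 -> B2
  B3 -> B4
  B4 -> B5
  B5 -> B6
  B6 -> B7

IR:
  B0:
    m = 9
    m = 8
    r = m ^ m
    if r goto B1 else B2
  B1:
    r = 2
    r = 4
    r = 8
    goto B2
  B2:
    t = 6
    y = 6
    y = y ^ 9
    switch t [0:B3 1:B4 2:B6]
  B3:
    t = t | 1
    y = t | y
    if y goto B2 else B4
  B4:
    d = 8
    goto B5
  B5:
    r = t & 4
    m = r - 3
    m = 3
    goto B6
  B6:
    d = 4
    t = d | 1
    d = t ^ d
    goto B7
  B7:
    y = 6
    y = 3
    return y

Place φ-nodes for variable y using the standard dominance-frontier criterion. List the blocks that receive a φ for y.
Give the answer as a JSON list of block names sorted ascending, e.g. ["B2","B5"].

Answer: ["B2", "B4", "B6"]

Derivation:
idom tree: B1←B0 B2←B0 B3←B2 B4←B2 B5←B4 B6←B2 B7←B6
Dom∩ at merges:
  B2: preds {B0,B1,B3}: {B0} ∩ {B0,B1} ∩ {B0,B2,B3} = {B0}; idom=B0
  B4: preds {B2,B3}: {B0,B2} ∩ {B0,B2,B3} = {B0,B2}; idom=B2
  B6: preds {B2,B5}: {B0,B2} ∩ {B0,B2,B4,B5} = {B0,B2}; idom=B2

DF derivation:
  join B2 pred B0: · stop@B0
  join B2 pred B1: B1 stop@B0
  join B2 pred B3: B3→B2 stop@B0
  join B4 pred B2: · stop@B2
  join B4 pred B3: B3 stop@B2
  join B6 pred B2: · stop@B2
  join B6 pred B5: B5→B4 stop@B2
  DF(B0)=∅
  DF(B1)={B2}
  DF(B2)={B2}
  DF(B3)={B2,B4}
  DF(B4)={B6}
  DF(B5)={B6}
  DF(B6)=∅
  DF(B7)=∅

φ for y: defs {B2,B3,B7}
  DF⁺ = {B2,B4,B6}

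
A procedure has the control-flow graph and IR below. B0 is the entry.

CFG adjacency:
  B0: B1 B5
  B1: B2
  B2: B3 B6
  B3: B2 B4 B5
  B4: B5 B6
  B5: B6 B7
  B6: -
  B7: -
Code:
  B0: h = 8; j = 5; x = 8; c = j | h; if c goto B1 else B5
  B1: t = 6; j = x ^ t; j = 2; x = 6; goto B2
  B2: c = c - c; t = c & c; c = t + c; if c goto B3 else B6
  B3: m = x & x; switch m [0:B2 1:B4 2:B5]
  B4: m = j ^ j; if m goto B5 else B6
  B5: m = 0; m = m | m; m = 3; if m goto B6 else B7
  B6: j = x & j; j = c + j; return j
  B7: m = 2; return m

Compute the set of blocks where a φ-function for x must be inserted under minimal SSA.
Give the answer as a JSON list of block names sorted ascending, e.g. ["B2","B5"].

Answer: ["B5", "B6"]

Working:
idom tree: B1←B0 B2←B1 B3←B2 B4←B3 B5←B0 B6←B0 B7←B5
Dom∩ at merges:
  B2: preds {B1,B3}: {B0,B1} ∩ {B0,B1,B2,B3} = {B0,B1}; idom=B1
  B5: preds {B0,B3,B4}: {B0} ∩ {B0,B1,B2,B3} ∩ {B0,B1,B2,B3,B4} = {B0}; idom=B0
  B6: preds {B2,B4,B5}: {B0,B1,B2} ∩ {B0,B1,B2,B3,B4} ∩ {B0,B5} = {B0}; idom=B0

Frontier:
  B2←B1: walk · to B1
  B2←B3: walk B3→B2 to B1
  B5←B0: walk · to B0
  B5←B3: walk B3→B2→B1 to B0
  B5←B4: walk B4→B3→B2→B1 to B0
  B6←B2: walk B2→B1 to B0
  B6←B4: walk B4→B3→B2→B1 to B0
  B6←B5: walk B5 to B0
  B0: DF=∅
  B1: DF={B5,B6}
  B2: DF={B2,B5,B6}
  B3: DF={B2,B5,B6}
  B4: DF={B5,B6}
  B5: DF={B6}
  B6: DF=∅
  B7: DF=∅

φ for x: defs {B0,B1}
  DF⁺ = {B5,B6}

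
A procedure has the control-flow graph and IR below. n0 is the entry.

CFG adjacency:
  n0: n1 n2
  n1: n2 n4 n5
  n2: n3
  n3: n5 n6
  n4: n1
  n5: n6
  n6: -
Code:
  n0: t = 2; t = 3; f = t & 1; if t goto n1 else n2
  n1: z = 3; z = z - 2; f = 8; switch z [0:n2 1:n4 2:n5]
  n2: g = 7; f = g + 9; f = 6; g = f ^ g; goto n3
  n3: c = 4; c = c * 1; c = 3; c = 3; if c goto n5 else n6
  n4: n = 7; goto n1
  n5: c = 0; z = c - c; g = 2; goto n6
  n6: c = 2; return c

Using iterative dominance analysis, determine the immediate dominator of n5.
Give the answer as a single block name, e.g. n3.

idom tree: n1←n0 n2←n0 n3←n2 n4←n1 n5←n0 n6←n0
Dom∩ at merges:
  n1: preds {n0,n4}: {n0} ∩ {n0,n1,n4} = {n0}; idom=n0
  n2: preds {n0,n1}: {n0} ∩ {n0,n1} = {n0}; idom=n0
  n5: preds {n1,n3}: {n0,n1} ∩ {n0,n2,n3} = {n0}; idom=n0
  n6: preds {n3,n5}: {n0,n2,n3} ∩ {n0,n5} = {n0}; idom=n0

idom(n5) = n0

Answer: n0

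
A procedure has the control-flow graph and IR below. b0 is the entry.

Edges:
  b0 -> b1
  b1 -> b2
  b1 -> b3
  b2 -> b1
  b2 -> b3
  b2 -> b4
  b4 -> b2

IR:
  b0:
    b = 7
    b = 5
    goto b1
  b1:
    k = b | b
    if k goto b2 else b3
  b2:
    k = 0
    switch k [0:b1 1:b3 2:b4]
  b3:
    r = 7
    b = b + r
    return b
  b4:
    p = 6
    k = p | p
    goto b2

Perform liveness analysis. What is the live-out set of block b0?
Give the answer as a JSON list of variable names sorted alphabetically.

Answer: ["b"]

Derivation:
Block summaries:
  b0: def={b} ue=∅
  b1: def={k} ue={b}
  b2: def={k} ue=∅
  b3: def={b,r} ue={b}
  b4: def={k,p} ue=∅

Live sets:
  b0 li=∅ lo={b}
  b1 li={b} lo={b}
  b2 li={b} lo={b}
  b3 li={b} lo=∅
  b4 li={b} lo={b}

live-out(b0) = ["b"]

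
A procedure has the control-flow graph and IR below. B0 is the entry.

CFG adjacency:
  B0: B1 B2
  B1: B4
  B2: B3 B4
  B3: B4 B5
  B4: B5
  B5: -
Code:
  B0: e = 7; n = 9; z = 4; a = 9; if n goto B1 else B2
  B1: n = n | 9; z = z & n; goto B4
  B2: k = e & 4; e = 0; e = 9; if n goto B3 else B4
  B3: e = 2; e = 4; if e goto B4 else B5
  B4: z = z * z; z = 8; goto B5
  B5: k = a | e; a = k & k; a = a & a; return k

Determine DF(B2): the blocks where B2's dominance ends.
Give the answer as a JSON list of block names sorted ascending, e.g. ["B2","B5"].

idom tree: B1←B0 B2←B0 B3←B2 B4←B0 B5←B0
Dom∩ at merges:
  B4: preds {B1,B2,B3}: {B0,B1} ∩ {B0,B2} ∩ {B0,B2,B3} = {B0}; idom=B0
  B5: preds {B3,B4}: {B0,B2,B3} ∩ {B0,B4} = {B0}; idom=B0

Frontier:
  B4←B1: walk B1 to B0
  B4←B2: walk B2 to B0
  B4←B3: walk B3→B2 to B0
  B5←B3: walk B3→B2 to B0
  B5←B4: walk B4 to B0
  DF(B0)=∅
  DF(B1)={B4}
  DF(B2)={B4,B5}
  DF(B3)={B4,B5}
  DF(B4)={B5}
  DF(B5)=∅

DF(B2) = ["B4", "B5"]

Answer: ["B4", "B5"]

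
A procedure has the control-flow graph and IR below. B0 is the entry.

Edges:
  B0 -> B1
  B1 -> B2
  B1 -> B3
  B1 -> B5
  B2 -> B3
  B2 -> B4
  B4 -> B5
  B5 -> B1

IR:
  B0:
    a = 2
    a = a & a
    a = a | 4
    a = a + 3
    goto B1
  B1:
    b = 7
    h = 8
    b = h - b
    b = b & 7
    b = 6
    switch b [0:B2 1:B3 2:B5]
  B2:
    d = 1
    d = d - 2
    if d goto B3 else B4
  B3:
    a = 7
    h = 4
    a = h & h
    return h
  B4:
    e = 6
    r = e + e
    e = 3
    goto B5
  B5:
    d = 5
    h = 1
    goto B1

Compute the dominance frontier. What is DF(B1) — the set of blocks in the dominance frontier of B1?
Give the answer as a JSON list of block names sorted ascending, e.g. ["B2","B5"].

Answer: ["B1"]

Working:
idom tree: B1←B0 B2←B1 B3←B1 B4←B2 B5←B1
Dom at joins:
  B1: preds {B0,B5}: {B0} ∩ {B0,B1,B5} = {B0}; idom=B0
  B3: preds {B1,B2}: {B0,B1} ∩ {B0,B1,B2} = {B0,B1}; idom=B1
  B5: preds {B1,B4}: {B0,B1} ∩ {B0,B1,B2,B4} = {B0,B1}; idom=B1

Frontier:
  B1←B0: walk · to B0
  B1←B5: walk B5→B1 to B0
  B3←B1: walk · to B1
  B3←B2: walk B2 to B1
  B5←B1: walk · to B1
  B5←B4: walk B4→B2 to B1
  B0: DF=∅
  B1: DF={B1}
  B2: DF={B3,B5}
  B3: DF=∅
  B4: DF={B5}
  B5: DF={B1}

DF(B1) = ["B1"]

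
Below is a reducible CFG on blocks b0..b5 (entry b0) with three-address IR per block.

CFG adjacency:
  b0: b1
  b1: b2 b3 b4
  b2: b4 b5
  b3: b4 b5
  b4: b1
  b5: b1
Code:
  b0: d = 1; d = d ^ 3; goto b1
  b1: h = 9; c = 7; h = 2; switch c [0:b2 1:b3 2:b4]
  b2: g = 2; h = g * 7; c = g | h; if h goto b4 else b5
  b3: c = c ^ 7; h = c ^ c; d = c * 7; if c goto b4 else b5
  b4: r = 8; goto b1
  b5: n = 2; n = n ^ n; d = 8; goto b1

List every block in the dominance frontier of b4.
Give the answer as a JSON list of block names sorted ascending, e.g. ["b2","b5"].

Answer: ["b1"]

Derivation:
idom tree: b1←b0 b2←b1 b3←b1 b4←b1 b5←b1
Dom at joins:
  b1: preds {b0,b4,b5}: {b0} ∩ {b0,b1,b4} ∩ {b0,b1,b5} = {b0}; idom=b0
  b4: preds {b1,b2,b3}: {b0,b1} ∩ {b0,b1,b2} ∩ {b0,b1,b3} = {b0,b1}; idom=b1
  b5: preds {b2,b3}: {b0,b1,b2} ∩ {b0,b1,b3} = {b0,b1}; idom=b1

DF derivation:
  join b1 pred b0: · stop@b0
  join b1 pred b4: b4→b1 stop@b0
  join b1 pred b5: b5→b1 stop@b0
  join b4 pred b1: · stop@b1
  join b4 pred b2: b2 stop@b1
  join b4 pred b3: b3 stop@b1
  join b5 pred b2: b2 stop@b1
  join b5 pred b3: b3 stop@b1
  DF(b0)=∅
  DF(b1)={b1}
  DF(b2)={b4,b5}
  DF(b3)={b4,b5}
  DF(b4)={b1}
  DF(b5)={b1}

DF(b4) = ["b1"]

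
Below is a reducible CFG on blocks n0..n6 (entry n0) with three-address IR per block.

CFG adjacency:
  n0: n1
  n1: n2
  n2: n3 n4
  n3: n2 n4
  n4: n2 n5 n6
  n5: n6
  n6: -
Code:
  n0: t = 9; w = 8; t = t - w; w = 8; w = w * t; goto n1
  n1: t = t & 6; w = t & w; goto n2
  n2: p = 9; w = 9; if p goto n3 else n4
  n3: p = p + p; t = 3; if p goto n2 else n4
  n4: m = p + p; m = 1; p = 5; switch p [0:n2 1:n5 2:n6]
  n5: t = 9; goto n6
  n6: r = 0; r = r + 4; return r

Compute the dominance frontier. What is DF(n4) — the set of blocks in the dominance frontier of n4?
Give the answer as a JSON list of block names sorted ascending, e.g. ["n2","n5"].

Answer: ["n2"]

Working:
idom tree: n1←n0 n2←n1 n3←n2 n4←n2 n5←n4 n6←n4
Join-block Dom:
  n2: preds {n1,n3,n4}: {n0,n1} ∩ {n0,n1,n2,n3} ∩ {n0,n1,n2,n4} = {n0,n1}; idom=n1
  n4: preds {n2,n3}: {n0,n1,n2} ∩ {n0,n1,n2,n3} = {n0,n1,n2}; idom=n2
  n6: preds {n4,n5}: {n0,n1,n2,n4} ∩ {n0,n1,n2,n4,n5} = {n0,n1,n2,n4}; idom=n4

Frontier:
  n2←n1: walk · to n1
  n2←n3: walk n3→n2 to n1
  n2←n4: walk n4→n2 to n1
  n4←n2: walk · to n2
  n4←n3: walk n3 to n2
  n6←n4: walk · to n4
  n6←n5: walk n5 to n4
  DF(n0)=∅
  DF(n1)=∅
  DF(n2)={n2}
  DF(n3)={n2,n4}
  DF(n4)={n2}
  DF(n5)={n6}
  DF(n6)=∅

DF(n4) = ["n2"]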